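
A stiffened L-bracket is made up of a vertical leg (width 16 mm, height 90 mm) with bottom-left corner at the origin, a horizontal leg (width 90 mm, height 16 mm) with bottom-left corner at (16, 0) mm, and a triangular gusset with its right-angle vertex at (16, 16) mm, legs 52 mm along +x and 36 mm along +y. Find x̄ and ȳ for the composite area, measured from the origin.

vertical leg: A = 16 × 90 = 1440.00, centroid at (8.00, 45.00).
horizontal leg: A = 90 × 16 = 1440.00, centroid at (61.00, 8.00).
gusset: A = ½·52·36 = 936.00, centroid at (33.33, 28.00).
ΣA = 3816.00 mm², ΣAx̄ = 130560.00 mm³, ΣAȳ = 102528.00 mm³.
x̄ = 130560.00/3816.00 = 34.21 mm; ȳ = 102528.00/3816.00 = 26.87 mm.

x̄ = 34.21 mm, ȳ = 26.87 mm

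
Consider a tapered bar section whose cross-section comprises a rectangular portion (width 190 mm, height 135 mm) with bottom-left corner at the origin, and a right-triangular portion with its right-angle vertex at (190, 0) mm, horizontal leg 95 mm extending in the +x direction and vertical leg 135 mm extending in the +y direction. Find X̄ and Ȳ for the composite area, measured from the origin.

rectangular portion: A = 190 × 135 = 25650.00, centroid at (95.00, 67.50).
triangular portion: A = ½·95·135 = 6412.50, centroid at (221.67, 45.00).
ΣA = 32062.50 mm², ΣAX̄ = 3858187.50 mm³, ΣAȲ = 2019937.50 mm³.
X̄ = 3858187.50/32062.50 = 120.33 mm; Ȳ = 2019937.50/32062.50 = 63.00 mm.

X̄ = 120.33 mm, Ȳ = 63.00 mm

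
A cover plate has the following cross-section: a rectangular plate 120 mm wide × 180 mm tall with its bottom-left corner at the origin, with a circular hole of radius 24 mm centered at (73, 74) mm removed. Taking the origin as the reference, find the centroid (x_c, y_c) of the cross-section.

Part | A | x̄ᵢ | ȳᵢ | A·x̄ᵢ | A·ȳᵢ
plate | 21600.00 | 60.00 | 90.00 | 1296000.00 | 1944000.00
hole | -1809.56 | 73.00 | 74.00 | -132097.69 | -133907.25
Σ | 19790.44 |  |  | 1163902.31 | 1810092.75
x_c = 1163902.31 / 19790.44 = 58.81 mm
y_c = 1810092.75 / 19790.44 = 91.46 mm

x_c = 58.81 mm, y_c = 91.46 mm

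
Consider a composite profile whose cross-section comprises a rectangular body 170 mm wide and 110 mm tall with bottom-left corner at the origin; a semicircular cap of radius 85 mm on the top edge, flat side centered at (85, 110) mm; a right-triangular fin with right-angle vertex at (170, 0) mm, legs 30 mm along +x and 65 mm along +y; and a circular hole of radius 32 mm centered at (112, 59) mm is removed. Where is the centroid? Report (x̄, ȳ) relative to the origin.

Part | A | x̄ᵢ | ȳᵢ | A·x̄ᵢ | A·ȳᵢ
rectangular body | 18700.00 | 85.00 | 55.00 | 1589500.00 | 1028500.00
semicircular top | 11349.00 | 85.00 | 146.08 | 964665.29 | 1657807.05
triangular fin | 975.00 | 180.00 | 21.67 | 175500.00 | 21125.00
hole | -3216.99 | 112.00 | 59.00 | -360302.98 | -189802.46
Σ | 27807.01 |  |  | 2369362.32 | 2517629.59
x̄ = 2369362.32 / 27807.01 = 85.21 mm
ȳ = 2517629.59 / 27807.01 = 90.54 mm

x̄ = 85.21 mm, ȳ = 90.54 mm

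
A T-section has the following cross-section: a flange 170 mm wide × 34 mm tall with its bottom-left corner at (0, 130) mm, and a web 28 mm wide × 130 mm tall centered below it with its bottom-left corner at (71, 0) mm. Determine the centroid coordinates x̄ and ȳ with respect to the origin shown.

x̄ = 85.00 mm, ȳ = 115.31 mm

web: A = 28 × 130 = 3640.00, centroid at (85.00, 65.00).
flange: A = 170 × 34 = 5780.00, centroid at (85.00, 147.00).
ΣA = 9420.00 mm², ΣAx̄ = 800700.00 mm³, ΣAȳ = 1086260.00 mm³.
x̄ = 800700.00/9420.00 = 85.00 mm; ȳ = 1086260.00/9420.00 = 115.31 mm.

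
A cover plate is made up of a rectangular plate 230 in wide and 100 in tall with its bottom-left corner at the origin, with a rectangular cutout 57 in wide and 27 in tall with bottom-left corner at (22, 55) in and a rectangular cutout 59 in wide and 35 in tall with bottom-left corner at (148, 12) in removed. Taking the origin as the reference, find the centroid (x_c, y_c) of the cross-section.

Part | A | x̄ᵢ | ȳᵢ | A·x̄ᵢ | A·ȳᵢ
plate | 23000.00 | 115.00 | 50.00 | 2645000.00 | 1150000.00
hole 1 | -1539.00 | 50.50 | 68.50 | -77719.50 | -105421.50
hole 2 | -2065.00 | 177.50 | 29.50 | -366537.50 | -60917.50
Σ | 19396.00 |  |  | 2200743.00 | 983661.00
x_c = 2200743.00 / 19396.00 = 113.46 in
y_c = 983661.00 / 19396.00 = 50.71 in

x_c = 113.46 in, y_c = 50.71 in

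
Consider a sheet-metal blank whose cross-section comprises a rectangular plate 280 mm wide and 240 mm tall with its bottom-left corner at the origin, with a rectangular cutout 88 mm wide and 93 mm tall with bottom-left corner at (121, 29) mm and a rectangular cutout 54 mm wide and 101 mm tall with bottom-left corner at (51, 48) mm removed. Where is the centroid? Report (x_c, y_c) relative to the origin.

x_c = 142.49 mm, y_c = 128.99 mm

plate: A = 280 × 240 = 67200.00, centroid at (140.00, 120.00).
hole 1: A = −(88 × 93) = -8184.00, centroid at (165.00, 75.50).
hole 2: A = −(54 × 101) = -5454.00, centroid at (78.00, 98.50).
ΣA = 53562.00 mm²
ΣAx_c = (67200.00)(140.00) + (-8184.00)(165.00) + (-5454.00)(78.00) = 7632228.00 mm³
ΣAy_c = (67200.00)(120.00) + (-8184.00)(75.50) + (-5454.00)(98.50) = 6908889.00 mm³
x_c = 7632228.00 / 53562.00 = 142.49 mm
y_c = 6908889.00 / 53562.00 = 128.99 mm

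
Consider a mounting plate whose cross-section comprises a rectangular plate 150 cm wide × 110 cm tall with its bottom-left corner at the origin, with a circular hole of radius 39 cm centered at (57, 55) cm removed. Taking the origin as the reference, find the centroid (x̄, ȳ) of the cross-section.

x̄ = 82.34 cm, ȳ = 55.00 cm

Part | A | x̄ᵢ | ȳᵢ | A·x̄ᵢ | A·ȳᵢ
plate | 16500.00 | 75.00 | 55.00 | 1237500.00 | 907500.00
hole | -4778.36 | 57.00 | 55.00 | -272366.66 | -262809.93
Σ | 11721.64 |  |  | 965133.34 | 644690.07
x̄ = 965133.34 / 11721.64 = 82.34 cm
ȳ = 644690.07 / 11721.64 = 55.00 cm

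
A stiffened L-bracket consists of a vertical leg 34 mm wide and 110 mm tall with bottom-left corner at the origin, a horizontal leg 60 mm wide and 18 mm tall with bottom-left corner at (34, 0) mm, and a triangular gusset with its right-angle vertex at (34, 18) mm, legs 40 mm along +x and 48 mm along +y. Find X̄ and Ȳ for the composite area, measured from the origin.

vertical leg: A = 34 × 110 = 3740.00, centroid at (17.00, 55.00).
horizontal leg: A = 60 × 18 = 1080.00, centroid at (64.00, 9.00).
gusset: A = ½·40·48 = 960.00, centroid at (47.33, 34.00).
ΣA = 5780.00 mm²
ΣAX̄ = (3740.00)(17.00) + (1080.00)(64.00) + (960.00)(47.33) = 178140.00 mm³
ΣAȲ = (3740.00)(55.00) + (1080.00)(9.00) + (960.00)(34.00) = 248060.00 mm³
X̄ = 178140.00 / 5780.00 = 30.82 mm
Ȳ = 248060.00 / 5780.00 = 42.92 mm

X̄ = 30.82 mm, Ȳ = 42.92 mm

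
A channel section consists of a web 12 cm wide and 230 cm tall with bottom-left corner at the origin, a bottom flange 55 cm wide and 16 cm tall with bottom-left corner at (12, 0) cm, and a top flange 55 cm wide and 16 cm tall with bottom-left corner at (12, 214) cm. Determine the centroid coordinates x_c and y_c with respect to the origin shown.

web: A = 12 × 230 = 2760.00, centroid at (6.00, 115.00).
bottom flange: A = 55 × 16 = 880.00, centroid at (39.50, 8.00).
top flange: A = 55 × 16 = 880.00, centroid at (39.50, 222.00).
ΣA = 4520.00 cm²
ΣAx_c = (2760.00)(6.00) + (880.00)(39.50) + (880.00)(39.50) = 86080.00 cm³
ΣAy_c = (2760.00)(115.00) + (880.00)(8.00) + (880.00)(222.00) = 519800.00 cm³
x_c = 86080.00 / 4520.00 = 19.04 cm
y_c = 519800.00 / 4520.00 = 115.00 cm

x_c = 19.04 cm, y_c = 115.00 cm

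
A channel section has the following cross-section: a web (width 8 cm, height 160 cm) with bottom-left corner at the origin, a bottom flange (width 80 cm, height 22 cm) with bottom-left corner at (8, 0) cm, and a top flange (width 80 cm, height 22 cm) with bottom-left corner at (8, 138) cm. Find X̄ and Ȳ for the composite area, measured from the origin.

X̄ = 36.27 cm, Ȳ = 80.00 cm

web: A = 8 × 160 = 1280.00, centroid at (4.00, 80.00).
bottom flange: A = 80 × 22 = 1760.00, centroid at (48.00, 11.00).
top flange: A = 80 × 22 = 1760.00, centroid at (48.00, 149.00).
ΣA = 4800.00 cm²
ΣAX̄ = (1280.00)(4.00) + (1760.00)(48.00) + (1760.00)(48.00) = 174080.00 cm³
ΣAȲ = (1280.00)(80.00) + (1760.00)(11.00) + (1760.00)(149.00) = 384000.00 cm³
X̄ = 174080.00 / 4800.00 = 36.27 cm
Ȳ = 384000.00 / 4800.00 = 80.00 cm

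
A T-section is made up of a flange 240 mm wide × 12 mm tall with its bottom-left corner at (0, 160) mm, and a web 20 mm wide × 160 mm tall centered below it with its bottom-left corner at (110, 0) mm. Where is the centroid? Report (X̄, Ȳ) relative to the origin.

X̄ = 120.00 mm, Ȳ = 120.74 mm

web: A = 20 × 160 = 3200.00, centroid at (120.00, 80.00).
flange: A = 240 × 12 = 2880.00, centroid at (120.00, 166.00).
ΣA = 6080.00 mm², ΣAX̄ = 729600.00 mm³, ΣAȲ = 734080.00 mm³.
X̄ = 729600.00/6080.00 = 120.00 mm; Ȳ = 734080.00/6080.00 = 120.74 mm.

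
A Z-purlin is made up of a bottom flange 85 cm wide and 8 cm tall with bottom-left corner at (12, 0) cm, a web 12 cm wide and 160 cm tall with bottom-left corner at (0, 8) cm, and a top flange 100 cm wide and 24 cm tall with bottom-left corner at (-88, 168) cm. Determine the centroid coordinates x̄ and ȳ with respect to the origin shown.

x̄ = -8.52 cm, ȳ = 120.74 cm

bottom flange: A = 85 × 8 = 680.00, centroid at (54.50, 4.00).
web: A = 12 × 160 = 1920.00, centroid at (6.00, 88.00).
top flange: A = 100 × 24 = 2400.00, centroid at (-38.00, 180.00).
ΣA = 5000.00 cm², ΣAx̄ = -42620.00 cm³, ΣAȳ = 603680.00 cm³.
x̄ = -42620.00/5000.00 = -8.52 cm; ȳ = 603680.00/5000.00 = 120.74 cm.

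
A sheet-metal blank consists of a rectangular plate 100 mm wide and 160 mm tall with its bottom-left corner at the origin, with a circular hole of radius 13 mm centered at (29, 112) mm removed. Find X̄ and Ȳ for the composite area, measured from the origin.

X̄ = 50.72 mm, Ȳ = 78.90 mm

Part | A | x̄ᵢ | ȳᵢ | A·x̄ᵢ | A·ȳᵢ
plate | 16000.00 | 50.00 | 80.00 | 800000.00 | 1280000.00
hole | -530.93 | 29.00 | 112.00 | -15396.95 | -59464.07
Σ | 15469.07 |  |  | 784603.05 | 1220535.93
X̄ = 784603.05 / 15469.07 = 50.72 mm
Ȳ = 1220535.93 / 15469.07 = 78.90 mm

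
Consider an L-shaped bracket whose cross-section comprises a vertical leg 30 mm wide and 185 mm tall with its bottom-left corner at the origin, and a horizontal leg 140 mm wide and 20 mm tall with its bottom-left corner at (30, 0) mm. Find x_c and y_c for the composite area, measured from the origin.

Part | A | x̄ᵢ | ȳᵢ | A·x̄ᵢ | A·ȳᵢ
vertical leg | 5550.00 | 15.00 | 92.50 | 83250.00 | 513375.00
horizontal leg | 2800.00 | 100.00 | 10.00 | 280000.00 | 28000.00
Σ | 8350.00 |  |  | 363250.00 | 541375.00
x_c = 363250.00 / 8350.00 = 43.50 mm
y_c = 541375.00 / 8350.00 = 64.84 mm

x_c = 43.50 mm, y_c = 64.84 mm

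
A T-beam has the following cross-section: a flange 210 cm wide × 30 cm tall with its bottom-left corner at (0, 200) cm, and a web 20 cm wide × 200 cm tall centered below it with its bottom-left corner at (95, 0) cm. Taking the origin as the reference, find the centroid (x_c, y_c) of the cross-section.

x_c = 105.00 cm, y_c = 170.34 cm

web: A = 20 × 200 = 4000.00, centroid at (105.00, 100.00).
flange: A = 210 × 30 = 6300.00, centroid at (105.00, 215.00).
ΣA = 10300.00 cm², ΣAx_c = 1081500.00 cm³, ΣAy_c = 1754500.00 cm³.
x_c = 1081500.00/10300.00 = 105.00 cm; y_c = 1754500.00/10300.00 = 170.34 cm.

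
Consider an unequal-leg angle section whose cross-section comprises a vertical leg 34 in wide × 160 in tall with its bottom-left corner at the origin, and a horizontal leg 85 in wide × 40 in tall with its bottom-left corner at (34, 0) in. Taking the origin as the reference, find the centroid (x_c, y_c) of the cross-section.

x_c = 39.88 in, y_c = 56.92 in

vertical leg: A = 34 × 160 = 5440.00, centroid at (17.00, 80.00).
horizontal leg: A = 85 × 40 = 3400.00, centroid at (76.50, 20.00).
ΣA = 8840.00 in², ΣAx_c = 352580.00 in³, ΣAy_c = 503200.00 in³.
x_c = 352580.00/8840.00 = 39.88 in; y_c = 503200.00/8840.00 = 56.92 in.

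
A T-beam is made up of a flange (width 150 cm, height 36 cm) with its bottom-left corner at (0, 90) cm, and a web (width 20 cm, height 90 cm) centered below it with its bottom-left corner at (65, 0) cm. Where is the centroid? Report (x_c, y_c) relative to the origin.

x_c = 75.00 cm, y_c = 92.25 cm

web: A = 20 × 90 = 1800.00, centroid at (75.00, 45.00).
flange: A = 150 × 36 = 5400.00, centroid at (75.00, 108.00).
ΣA = 7200.00 cm², ΣAx_c = 540000.00 cm³, ΣAy_c = 664200.00 cm³.
x_c = 540000.00/7200.00 = 75.00 cm; y_c = 664200.00/7200.00 = 92.25 cm.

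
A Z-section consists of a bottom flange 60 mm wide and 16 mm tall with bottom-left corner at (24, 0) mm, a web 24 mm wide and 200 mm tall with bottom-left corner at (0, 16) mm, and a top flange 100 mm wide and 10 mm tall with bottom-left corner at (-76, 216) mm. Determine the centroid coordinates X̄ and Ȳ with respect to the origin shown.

bottom flange: A = 60 × 16 = 960.00, centroid at (54.00, 8.00).
web: A = 24 × 200 = 4800.00, centroid at (12.00, 116.00).
top flange: A = 100 × 10 = 1000.00, centroid at (-26.00, 221.00).
ΣA = 6760.00 mm², ΣAX̄ = 83440.00 mm³, ΣAȲ = 785480.00 mm³.
X̄ = 83440.00/6760.00 = 12.34 mm; Ȳ = 785480.00/6760.00 = 116.20 mm.

X̄ = 12.34 mm, Ȳ = 116.20 mm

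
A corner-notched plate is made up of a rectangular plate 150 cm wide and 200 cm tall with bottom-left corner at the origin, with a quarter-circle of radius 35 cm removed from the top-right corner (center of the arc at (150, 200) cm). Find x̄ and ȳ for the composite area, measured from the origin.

plate: A = 150 × 200 = 30000.00, centroid at (75.00, 100.00).
removed quarter-circle: A = −¼π·35² = -962.11, centroid at (135.15, 185.15).
ΣA = 29037.89 cm², ΣAx̄ = 2119974.75 cm³, ΣAȳ = 2821869.12 cm³.
x̄ = 2119974.75/29037.89 = 73.01 cm; ȳ = 2821869.12/29037.89 = 97.18 cm.

x̄ = 73.01 cm, ȳ = 97.18 cm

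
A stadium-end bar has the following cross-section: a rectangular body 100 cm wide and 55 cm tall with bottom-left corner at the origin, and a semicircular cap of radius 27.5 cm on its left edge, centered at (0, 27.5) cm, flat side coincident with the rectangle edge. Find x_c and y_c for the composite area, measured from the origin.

Part | A | x̄ᵢ | ȳᵢ | A·x̄ᵢ | A·ȳᵢ
rectangular body | 5500.00 | 50.00 | 27.50 | 275000.00 | 151250.00
semicircular end | 1187.91 | -11.67 | 27.50 | -13864.58 | 32667.65
Σ | 6687.91 |  |  | 261135.42 | 183917.65
x_c = 261135.42 / 6687.91 = 39.05 cm
y_c = 183917.65 / 6687.91 = 27.50 cm

x_c = 39.05 cm, y_c = 27.50 cm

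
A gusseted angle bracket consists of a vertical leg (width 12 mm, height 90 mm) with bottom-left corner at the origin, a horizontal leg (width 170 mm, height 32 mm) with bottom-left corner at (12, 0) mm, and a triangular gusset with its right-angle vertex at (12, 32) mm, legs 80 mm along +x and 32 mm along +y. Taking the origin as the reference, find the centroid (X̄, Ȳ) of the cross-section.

vertical leg: A = 12 × 90 = 1080.00, centroid at (6.00, 45.00).
horizontal leg: A = 170 × 32 = 5440.00, centroid at (97.00, 16.00).
gusset: A = ½·80·32 = 1280.00, centroid at (38.67, 42.67).
ΣA = 7800.00 mm², ΣAX̄ = 583653.33 mm³, ΣAȲ = 190253.33 mm³.
X̄ = 583653.33/7800.00 = 74.83 mm; Ȳ = 190253.33/7800.00 = 24.39 mm.

X̄ = 74.83 mm, Ȳ = 24.39 mm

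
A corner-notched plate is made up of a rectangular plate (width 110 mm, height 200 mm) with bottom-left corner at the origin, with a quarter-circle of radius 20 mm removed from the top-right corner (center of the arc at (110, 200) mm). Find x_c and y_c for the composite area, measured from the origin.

x_c = 54.33 mm, y_c = 98.67 mm

plate: A = 110 × 200 = 22000.00, centroid at (55.00, 100.00).
removed quarter-circle: A = −¼π·20² = -314.16, centroid at (101.51, 191.51).
ΣA = 21685.84 mm², ΣAx_c = 1178109.15 mm³, ΣAy_c = 2139834.81 mm³.
x_c = 1178109.15/21685.84 = 54.33 mm; y_c = 2139834.81/21685.84 = 98.67 mm.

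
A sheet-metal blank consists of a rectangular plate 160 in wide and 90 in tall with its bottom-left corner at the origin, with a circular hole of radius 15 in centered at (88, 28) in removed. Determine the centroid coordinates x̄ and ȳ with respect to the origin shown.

Part | A | x̄ᵢ | ȳᵢ | A·x̄ᵢ | A·ȳᵢ
plate | 14400.00 | 80.00 | 45.00 | 1152000.00 | 648000.00
hole | -706.86 | 88.00 | 28.00 | -62203.53 | -19792.03
Σ | 13693.14 |  |  | 1089796.47 | 628207.97
x̄ = 1089796.47 / 13693.14 = 79.59 in
ȳ = 628207.97 / 13693.14 = 45.88 in

x̄ = 79.59 in, ȳ = 45.88 in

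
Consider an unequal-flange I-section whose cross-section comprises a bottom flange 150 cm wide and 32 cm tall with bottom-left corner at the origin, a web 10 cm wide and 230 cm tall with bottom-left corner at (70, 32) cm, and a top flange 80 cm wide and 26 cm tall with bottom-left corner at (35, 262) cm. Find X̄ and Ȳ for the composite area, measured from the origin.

bottom flange: A = 150 × 32 = 4800.00, centroid at (75.00, 16.00).
web: A = 10 × 230 = 2300.00, centroid at (75.00, 147.00).
top flange: A = 80 × 26 = 2080.00, centroid at (75.00, 275.00).
ΣA = 9180.00 cm²
ΣAX̄ = (4800.00)(75.00) + (2300.00)(75.00) + (2080.00)(75.00) = 688500.00 cm³
ΣAȲ = (4800.00)(16.00) + (2300.00)(147.00) + (2080.00)(275.00) = 986900.00 cm³
X̄ = 688500.00 / 9180.00 = 75.00 cm
Ȳ = 986900.00 / 9180.00 = 107.51 cm

X̄ = 75.00 cm, Ȳ = 107.51 cm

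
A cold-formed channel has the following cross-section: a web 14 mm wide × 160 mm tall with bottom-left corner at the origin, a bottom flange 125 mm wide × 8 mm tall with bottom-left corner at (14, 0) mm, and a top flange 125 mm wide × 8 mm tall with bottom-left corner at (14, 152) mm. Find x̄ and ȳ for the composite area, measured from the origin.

x̄ = 39.78 mm, ȳ = 80.00 mm

Part | A | x̄ᵢ | ȳᵢ | A·x̄ᵢ | A·ȳᵢ
web | 2240.00 | 7.00 | 80.00 | 15680.00 | 179200.00
bottom flange | 1000.00 | 76.50 | 4.00 | 76500.00 | 4000.00
top flange | 1000.00 | 76.50 | 156.00 | 76500.00 | 156000.00
Σ | 4240.00 |  |  | 168680.00 | 339200.00
x̄ = 168680.00 / 4240.00 = 39.78 mm
ȳ = 339200.00 / 4240.00 = 80.00 mm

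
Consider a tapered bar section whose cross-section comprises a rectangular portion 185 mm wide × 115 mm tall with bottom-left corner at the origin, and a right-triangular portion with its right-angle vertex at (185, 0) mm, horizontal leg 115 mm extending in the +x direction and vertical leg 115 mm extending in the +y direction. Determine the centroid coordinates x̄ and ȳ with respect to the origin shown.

rectangular portion: A = 185 × 115 = 21275.00, centroid at (92.50, 57.50).
triangular portion: A = ½·115·115 = 6612.50, centroid at (223.33, 38.33).
ΣA = 27887.50 mm²
ΣAx̄ = (21275.00)(92.50) + (6612.50)(223.33) = 3444729.17 mm³
ΣAȳ = (21275.00)(57.50) + (6612.50)(38.33) = 1476791.67 mm³
x̄ = 3444729.17 / 27887.50 = 123.52 mm
ȳ = 1476791.67 / 27887.50 = 52.96 mm

x̄ = 123.52 mm, ȳ = 52.96 mm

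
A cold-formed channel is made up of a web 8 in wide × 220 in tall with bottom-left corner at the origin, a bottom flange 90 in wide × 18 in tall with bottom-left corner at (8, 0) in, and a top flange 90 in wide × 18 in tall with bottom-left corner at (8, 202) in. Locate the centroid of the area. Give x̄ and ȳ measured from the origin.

Part | A | x̄ᵢ | ȳᵢ | A·x̄ᵢ | A·ȳᵢ
web | 1760.00 | 4.00 | 110.00 | 7040.00 | 193600.00
bottom flange | 1620.00 | 53.00 | 9.00 | 85860.00 | 14580.00
top flange | 1620.00 | 53.00 | 211.00 | 85860.00 | 341820.00
Σ | 5000.00 |  |  | 178760.00 | 550000.00
x̄ = 178760.00 / 5000.00 = 35.75 in
ȳ = 550000.00 / 5000.00 = 110.00 in

x̄ = 35.75 in, ȳ = 110.00 in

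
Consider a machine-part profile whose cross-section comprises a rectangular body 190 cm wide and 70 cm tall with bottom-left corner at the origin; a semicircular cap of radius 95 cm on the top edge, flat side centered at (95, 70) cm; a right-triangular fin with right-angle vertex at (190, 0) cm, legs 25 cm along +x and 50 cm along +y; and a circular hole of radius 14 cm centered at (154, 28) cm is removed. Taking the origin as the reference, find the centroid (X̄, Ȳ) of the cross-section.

X̄ = 96.03 cm, Ȳ = 73.59 cm

rectangular body: A = 190 × 70 = 13300.00, centroid at (95.00, 35.00).
semicircular top: A = ½π·95² = 14176.44, centroid at (95.00, 110.32).
triangular fin: A = ½·25·50 = 625.00, centroid at (198.33, 16.67).
hole: A = −π·14² = -615.75, centroid at (154.00, 28.00).
ΣA = 27485.68 cm², ΣAX̄ = 2639394.00 cm³, ΣAȲ = 2022609.52 cm³.
X̄ = 2639394.00/27485.68 = 96.03 cm; Ȳ = 2022609.52/27485.68 = 73.59 cm.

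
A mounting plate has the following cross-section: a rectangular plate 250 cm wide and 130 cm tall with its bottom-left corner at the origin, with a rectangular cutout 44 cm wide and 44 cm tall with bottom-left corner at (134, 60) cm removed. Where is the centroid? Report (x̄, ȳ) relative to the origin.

Part | A | x̄ᵢ | ȳᵢ | A·x̄ᵢ | A·ȳᵢ
plate | 32500.00 | 125.00 | 65.00 | 4062500.00 | 2112500.00
hole | -1936.00 | 156.00 | 82.00 | -302016.00 | -158752.00
Σ | 30564.00 |  |  | 3760484.00 | 1953748.00
x̄ = 3760484.00 / 30564.00 = 123.04 cm
ȳ = 1953748.00 / 30564.00 = 63.92 cm

x̄ = 123.04 cm, ȳ = 63.92 cm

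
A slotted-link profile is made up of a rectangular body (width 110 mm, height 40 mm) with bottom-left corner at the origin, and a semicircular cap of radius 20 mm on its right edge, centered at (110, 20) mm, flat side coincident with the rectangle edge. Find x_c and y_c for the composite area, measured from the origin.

x_c = 62.93 mm, y_c = 20.00 mm

rectangular body: A = 110 × 40 = 4400.00, centroid at (55.00, 20.00).
semicircular end: A = ½π·20² = 628.32, centroid at (118.49, 20.00).
ΣA = 5028.32 mm²
ΣAx_c = (4400.00)(55.00) + (628.32)(118.49) = 316448.37 mm³
ΣAy_c = (4400.00)(20.00) + (628.32)(20.00) = 100566.37 mm³
x_c = 316448.37 / 5028.32 = 62.93 mm
y_c = 100566.37 / 5028.32 = 20.00 mm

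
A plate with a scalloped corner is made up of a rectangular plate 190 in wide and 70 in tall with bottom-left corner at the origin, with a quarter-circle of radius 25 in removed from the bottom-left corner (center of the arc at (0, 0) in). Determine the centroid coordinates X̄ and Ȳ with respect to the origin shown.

X̄ = 98.23 in, Ȳ = 35.93 in

Part | A | x̄ᵢ | ȳᵢ | A·x̄ᵢ | A·ȳᵢ
plate | 13300.00 | 95.00 | 35.00 | 1263500.00 | 465500.00
removed quarter-circle | -490.87 | 10.61 | 10.61 | -5208.33 | -5208.33
Σ | 12809.13 |  |  | 1258291.67 | 460291.67
X̄ = 1258291.67 / 12809.13 = 98.23 in
Ȳ = 460291.67 / 12809.13 = 35.93 in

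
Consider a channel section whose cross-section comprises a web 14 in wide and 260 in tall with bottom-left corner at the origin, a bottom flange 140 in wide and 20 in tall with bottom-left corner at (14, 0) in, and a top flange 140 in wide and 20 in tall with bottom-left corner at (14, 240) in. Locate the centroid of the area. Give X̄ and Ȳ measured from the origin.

web: A = 14 × 260 = 3640.00, centroid at (7.00, 130.00).
bottom flange: A = 140 × 20 = 2800.00, centroid at (84.00, 10.00).
top flange: A = 140 × 20 = 2800.00, centroid at (84.00, 250.00).
ΣA = 9240.00 in², ΣAX̄ = 495880.00 in³, ΣAȲ = 1201200.00 in³.
X̄ = 495880.00/9240.00 = 53.67 in; Ȳ = 1201200.00/9240.00 = 130.00 in.

X̄ = 53.67 in, Ȳ = 130.00 in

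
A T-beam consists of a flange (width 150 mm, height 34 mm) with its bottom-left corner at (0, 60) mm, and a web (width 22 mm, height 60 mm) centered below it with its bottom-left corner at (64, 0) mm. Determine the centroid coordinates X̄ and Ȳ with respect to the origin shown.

X̄ = 75.00 mm, Ȳ = 67.34 mm

web: A = 22 × 60 = 1320.00, centroid at (75.00, 30.00).
flange: A = 150 × 34 = 5100.00, centroid at (75.00, 77.00).
ΣA = 6420.00 mm², ΣAX̄ = 481500.00 mm³, ΣAȲ = 432300.00 mm³.
X̄ = 481500.00/6420.00 = 75.00 mm; Ȳ = 432300.00/6420.00 = 67.34 mm.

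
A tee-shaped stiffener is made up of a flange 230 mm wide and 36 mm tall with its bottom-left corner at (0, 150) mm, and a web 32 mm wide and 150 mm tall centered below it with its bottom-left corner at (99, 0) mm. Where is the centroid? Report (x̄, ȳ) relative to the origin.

x̄ = 115.00 mm, ȳ = 133.87 mm

web: A = 32 × 150 = 4800.00, centroid at (115.00, 75.00).
flange: A = 230 × 36 = 8280.00, centroid at (115.00, 168.00).
ΣA = 13080.00 mm²
ΣAx̄ = (4800.00)(115.00) + (8280.00)(115.00) = 1504200.00 mm³
ΣAȳ = (4800.00)(75.00) + (8280.00)(168.00) = 1751040.00 mm³
x̄ = 1504200.00 / 13080.00 = 115.00 mm
ȳ = 1751040.00 / 13080.00 = 133.87 mm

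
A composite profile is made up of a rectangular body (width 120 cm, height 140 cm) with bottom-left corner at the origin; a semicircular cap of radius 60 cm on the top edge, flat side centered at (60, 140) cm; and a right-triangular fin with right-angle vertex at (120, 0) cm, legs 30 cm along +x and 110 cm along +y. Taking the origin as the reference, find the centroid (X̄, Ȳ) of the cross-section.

Part | A | x̄ᵢ | ȳᵢ | A·x̄ᵢ | A·ȳᵢ
rectangular body | 16800.00 | 60.00 | 70.00 | 1008000.00 | 1176000.00
semicircular top | 5654.87 | 60.00 | 165.46 | 339292.01 | 935681.35
triangular fin | 1650.00 | 130.00 | 36.67 | 214500.00 | 60500.00
Σ | 24104.87 |  |  | 1561792.01 | 2172181.35
X̄ = 1561792.01 / 24104.87 = 64.79 cm
Ȳ = 2172181.35 / 24104.87 = 90.11 cm

X̄ = 64.79 cm, Ȳ = 90.11 cm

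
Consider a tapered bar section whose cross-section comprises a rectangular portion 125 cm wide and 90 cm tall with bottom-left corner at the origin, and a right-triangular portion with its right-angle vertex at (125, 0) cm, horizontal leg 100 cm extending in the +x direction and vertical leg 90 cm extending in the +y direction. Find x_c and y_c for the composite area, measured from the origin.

x_c = 89.88 cm, y_c = 40.71 cm

Part | A | x̄ᵢ | ȳᵢ | A·x̄ᵢ | A·ȳᵢ
rectangular portion | 11250.00 | 62.50 | 45.00 | 703125.00 | 506250.00
triangular portion | 4500.00 | 158.33 | 30.00 | 712500.00 | 135000.00
Σ | 15750.00 |  |  | 1415625.00 | 641250.00
x_c = 1415625.00 / 15750.00 = 89.88 cm
y_c = 641250.00 / 15750.00 = 40.71 cm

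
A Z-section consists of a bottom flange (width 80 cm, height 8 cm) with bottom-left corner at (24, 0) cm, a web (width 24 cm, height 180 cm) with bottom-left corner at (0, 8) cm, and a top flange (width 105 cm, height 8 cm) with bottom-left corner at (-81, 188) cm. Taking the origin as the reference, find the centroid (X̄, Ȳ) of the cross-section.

Part | A | x̄ᵢ | ȳᵢ | A·x̄ᵢ | A·ȳᵢ
bottom flange | 640.00 | 64.00 | 4.00 | 40960.00 | 2560.00
web | 4320.00 | 12.00 | 98.00 | 51840.00 | 423360.00
top flange | 840.00 | -28.50 | 192.00 | -23940.00 | 161280.00
Σ | 5800.00 |  |  | 68860.00 | 587200.00
X̄ = 68860.00 / 5800.00 = 11.87 cm
Ȳ = 587200.00 / 5800.00 = 101.24 cm

X̄ = 11.87 cm, Ȳ = 101.24 cm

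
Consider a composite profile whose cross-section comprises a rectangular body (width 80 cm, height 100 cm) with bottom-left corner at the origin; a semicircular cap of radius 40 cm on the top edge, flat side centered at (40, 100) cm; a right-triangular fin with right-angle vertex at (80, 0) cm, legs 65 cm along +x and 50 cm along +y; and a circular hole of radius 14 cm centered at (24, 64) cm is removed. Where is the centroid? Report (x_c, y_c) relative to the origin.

x_c = 49.55 cm, y_c = 59.16 cm

Part | A | x̄ᵢ | ȳᵢ | A·x̄ᵢ | A·ȳᵢ
rectangular body | 8000.00 | 40.00 | 50.00 | 320000.00 | 400000.00
semicircular top | 2513.27 | 40.00 | 116.98 | 100530.96 | 293994.08
triangular fin | 1625.00 | 101.67 | 16.67 | 165208.33 | 27083.33
hole | -615.75 | 24.00 | 64.00 | -14778.05 | -39408.14
Σ | 11522.52 |  |  | 570961.25 | 681669.27
x_c = 570961.25 / 11522.52 = 49.55 cm
y_c = 681669.27 / 11522.52 = 59.16 cm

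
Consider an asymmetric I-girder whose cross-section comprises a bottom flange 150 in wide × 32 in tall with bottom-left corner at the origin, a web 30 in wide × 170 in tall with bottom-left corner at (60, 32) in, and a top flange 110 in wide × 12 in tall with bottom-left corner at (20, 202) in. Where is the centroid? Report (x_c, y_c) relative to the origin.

x_c = 75.00 in, y_c = 84.50 in

bottom flange: A = 150 × 32 = 4800.00, centroid at (75.00, 16.00).
web: A = 30 × 170 = 5100.00, centroid at (75.00, 117.00).
top flange: A = 110 × 12 = 1320.00, centroid at (75.00, 208.00).
ΣA = 11220.00 in²
ΣAx_c = (4800.00)(75.00) + (5100.00)(75.00) + (1320.00)(75.00) = 841500.00 in³
ΣAy_c = (4800.00)(16.00) + (5100.00)(117.00) + (1320.00)(208.00) = 948060.00 in³
x_c = 841500.00 / 11220.00 = 75.00 in
y_c = 948060.00 / 11220.00 = 84.50 in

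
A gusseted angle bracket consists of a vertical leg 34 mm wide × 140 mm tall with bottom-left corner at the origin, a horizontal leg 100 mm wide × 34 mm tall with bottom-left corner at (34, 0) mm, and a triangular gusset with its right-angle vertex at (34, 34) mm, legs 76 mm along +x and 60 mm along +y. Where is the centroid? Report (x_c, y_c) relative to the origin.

vertical leg: A = 34 × 140 = 4760.00, centroid at (17.00, 70.00).
horizontal leg: A = 100 × 34 = 3400.00, centroid at (84.00, 17.00).
gusset: A = ½·76·60 = 2280.00, centroid at (59.33, 54.00).
ΣA = 10440.00 mm²
ΣAx_c = (4760.00)(17.00) + (3400.00)(84.00) + (2280.00)(59.33) = 501800.00 mm³
ΣAy_c = (4760.00)(70.00) + (3400.00)(17.00) + (2280.00)(54.00) = 514120.00 mm³
x_c = 501800.00 / 10440.00 = 48.07 mm
y_c = 514120.00 / 10440.00 = 49.25 mm

x_c = 48.07 mm, y_c = 49.25 mm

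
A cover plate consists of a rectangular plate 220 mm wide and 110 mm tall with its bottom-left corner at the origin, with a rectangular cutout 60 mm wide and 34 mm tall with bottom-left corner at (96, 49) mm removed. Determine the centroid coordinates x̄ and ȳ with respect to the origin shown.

x̄ = 108.53 mm, ȳ = 53.99 mm

plate: A = 220 × 110 = 24200.00, centroid at (110.00, 55.00).
hole: A = −(60 × 34) = -2040.00, centroid at (126.00, 66.00).
ΣA = 22160.00 mm², ΣAx̄ = 2404960.00 mm³, ΣAȳ = 1196360.00 mm³.
x̄ = 2404960.00/22160.00 = 108.53 mm; ȳ = 1196360.00/22160.00 = 53.99 mm.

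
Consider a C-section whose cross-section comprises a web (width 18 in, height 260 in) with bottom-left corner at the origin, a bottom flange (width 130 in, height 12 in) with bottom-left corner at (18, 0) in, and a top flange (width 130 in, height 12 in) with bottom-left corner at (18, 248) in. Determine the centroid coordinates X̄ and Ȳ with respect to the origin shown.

Part | A | x̄ᵢ | ȳᵢ | A·x̄ᵢ | A·ȳᵢ
web | 4680.00 | 9.00 | 130.00 | 42120.00 | 608400.00
bottom flange | 1560.00 | 83.00 | 6.00 | 129480.00 | 9360.00
top flange | 1560.00 | 83.00 | 254.00 | 129480.00 | 396240.00
Σ | 7800.00 |  |  | 301080.00 | 1014000.00
X̄ = 301080.00 / 7800.00 = 38.60 in
Ȳ = 1014000.00 / 7800.00 = 130.00 in

X̄ = 38.60 in, Ȳ = 130.00 in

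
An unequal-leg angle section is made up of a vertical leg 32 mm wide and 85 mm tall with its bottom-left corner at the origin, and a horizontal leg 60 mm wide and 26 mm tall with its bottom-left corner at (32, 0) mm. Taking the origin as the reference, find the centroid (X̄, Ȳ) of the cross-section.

X̄ = 32.77 mm, Ȳ = 31.75 mm

vertical leg: A = 32 × 85 = 2720.00, centroid at (16.00, 42.50).
horizontal leg: A = 60 × 26 = 1560.00, centroid at (62.00, 13.00).
ΣA = 4280.00 mm²
ΣAX̄ = (2720.00)(16.00) + (1560.00)(62.00) = 140240.00 mm³
ΣAȲ = (2720.00)(42.50) + (1560.00)(13.00) = 135880.00 mm³
X̄ = 140240.00 / 4280.00 = 32.77 mm
Ȳ = 135880.00 / 4280.00 = 31.75 mm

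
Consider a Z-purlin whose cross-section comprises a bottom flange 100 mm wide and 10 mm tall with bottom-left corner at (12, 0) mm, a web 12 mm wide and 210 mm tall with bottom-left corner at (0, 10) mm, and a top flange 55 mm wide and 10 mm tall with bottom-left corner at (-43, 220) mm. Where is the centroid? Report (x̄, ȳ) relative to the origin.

Part | A | x̄ᵢ | ȳᵢ | A·x̄ᵢ | A·ȳᵢ
bottom flange | 1000.00 | 62.00 | 5.00 | 62000.00 | 5000.00
web | 2520.00 | 6.00 | 115.00 | 15120.00 | 289800.00
top flange | 550.00 | -15.50 | 225.00 | -8525.00 | 123750.00
Σ | 4070.00 |  |  | 68595.00 | 418550.00
x̄ = 68595.00 / 4070.00 = 16.85 mm
ȳ = 418550.00 / 4070.00 = 102.84 mm

x̄ = 16.85 mm, ȳ = 102.84 mm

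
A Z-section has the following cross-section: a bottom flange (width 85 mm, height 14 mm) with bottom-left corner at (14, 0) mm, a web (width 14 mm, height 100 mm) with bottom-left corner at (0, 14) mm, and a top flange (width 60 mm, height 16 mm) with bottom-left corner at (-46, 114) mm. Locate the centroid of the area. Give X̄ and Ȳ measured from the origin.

X̄ = 17.37 mm, Ȳ = 60.58 mm

bottom flange: A = 85 × 14 = 1190.00, centroid at (56.50, 7.00).
web: A = 14 × 100 = 1400.00, centroid at (7.00, 64.00).
top flange: A = 60 × 16 = 960.00, centroid at (-16.00, 122.00).
ΣA = 3550.00 mm²
ΣAX̄ = (1190.00)(56.50) + (1400.00)(7.00) + (960.00)(-16.00) = 61675.00 mm³
ΣAȲ = (1190.00)(7.00) + (1400.00)(64.00) + (960.00)(122.00) = 215050.00 mm³
X̄ = 61675.00 / 3550.00 = 17.37 mm
Ȳ = 215050.00 / 3550.00 = 60.58 mm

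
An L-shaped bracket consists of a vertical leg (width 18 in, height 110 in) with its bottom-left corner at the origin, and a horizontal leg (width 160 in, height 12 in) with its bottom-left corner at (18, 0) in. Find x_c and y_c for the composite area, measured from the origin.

Part | A | x̄ᵢ | ȳᵢ | A·x̄ᵢ | A·ȳᵢ
vertical leg | 1980.00 | 9.00 | 55.00 | 17820.00 | 108900.00
horizontal leg | 1920.00 | 98.00 | 6.00 | 188160.00 | 11520.00
Σ | 3900.00 |  |  | 205980.00 | 120420.00
x_c = 205980.00 / 3900.00 = 52.82 in
y_c = 120420.00 / 3900.00 = 30.88 in

x_c = 52.82 in, y_c = 30.88 in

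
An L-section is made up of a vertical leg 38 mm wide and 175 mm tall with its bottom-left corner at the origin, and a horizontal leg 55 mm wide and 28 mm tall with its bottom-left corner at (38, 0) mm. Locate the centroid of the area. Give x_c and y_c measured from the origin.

x_c = 27.74 mm, y_c = 73.68 mm

vertical leg: A = 38 × 175 = 6650.00, centroid at (19.00, 87.50).
horizontal leg: A = 55 × 28 = 1540.00, centroid at (65.50, 14.00).
ΣA = 8190.00 mm², ΣAx_c = 227220.00 mm³, ΣAy_c = 603435.00 mm³.
x_c = 227220.00/8190.00 = 27.74 mm; y_c = 603435.00/8190.00 = 73.68 mm.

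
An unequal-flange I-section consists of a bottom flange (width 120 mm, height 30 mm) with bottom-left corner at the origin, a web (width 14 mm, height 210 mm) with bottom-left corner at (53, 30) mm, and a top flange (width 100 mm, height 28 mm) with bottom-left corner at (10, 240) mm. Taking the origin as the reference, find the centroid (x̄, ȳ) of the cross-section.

bottom flange: A = 120 × 30 = 3600.00, centroid at (60.00, 15.00).
web: A = 14 × 210 = 2940.00, centroid at (60.00, 135.00).
top flange: A = 100 × 28 = 2800.00, centroid at (60.00, 254.00).
ΣA = 9340.00 mm², ΣAx̄ = 560400.00 mm³, ΣAȳ = 1162100.00 mm³.
x̄ = 560400.00/9340.00 = 60.00 mm; ȳ = 1162100.00/9340.00 = 124.42 mm.

x̄ = 60.00 mm, ȳ = 124.42 mm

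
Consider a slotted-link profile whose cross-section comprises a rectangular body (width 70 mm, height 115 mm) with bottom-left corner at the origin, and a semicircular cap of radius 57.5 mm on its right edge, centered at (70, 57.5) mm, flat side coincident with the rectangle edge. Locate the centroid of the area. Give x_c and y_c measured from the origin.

x_c = 58.30 mm, y_c = 57.50 mm

rectangular body: A = 70 × 115 = 8050.00, centroid at (35.00, 57.50).
semicircular end: A = ½π·57.5² = 5193.45, centroid at (94.40, 57.50).
ΣA = 13243.45 mm², ΣAx_c = 772030.76 mm³, ΣAy_c = 761498.11 mm³.
x_c = 772030.76/13243.45 = 58.30 mm; y_c = 761498.11/13243.45 = 57.50 mm.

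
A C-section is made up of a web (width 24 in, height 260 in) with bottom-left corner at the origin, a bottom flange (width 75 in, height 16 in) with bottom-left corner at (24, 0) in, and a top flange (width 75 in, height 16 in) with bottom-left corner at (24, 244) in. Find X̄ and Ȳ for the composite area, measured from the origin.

Part | A | x̄ᵢ | ȳᵢ | A·x̄ᵢ | A·ȳᵢ
web | 6240.00 | 12.00 | 130.00 | 74880.00 | 811200.00
bottom flange | 1200.00 | 61.50 | 8.00 | 73800.00 | 9600.00
top flange | 1200.00 | 61.50 | 252.00 | 73800.00 | 302400.00
Σ | 8640.00 |  |  | 222480.00 | 1123200.00
X̄ = 222480.00 / 8640.00 = 25.75 in
Ȳ = 1123200.00 / 8640.00 = 130.00 in

X̄ = 25.75 in, Ȳ = 130.00 in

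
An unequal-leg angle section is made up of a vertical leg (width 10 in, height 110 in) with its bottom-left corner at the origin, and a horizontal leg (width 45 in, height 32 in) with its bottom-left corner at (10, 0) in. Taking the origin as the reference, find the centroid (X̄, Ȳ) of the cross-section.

vertical leg: A = 10 × 110 = 1100.00, centroid at (5.00, 55.00).
horizontal leg: A = 45 × 32 = 1440.00, centroid at (32.50, 16.00).
ΣA = 2540.00 in², ΣAX̄ = 52300.00 in³, ΣAȲ = 83540.00 in³.
X̄ = 52300.00/2540.00 = 20.59 in; Ȳ = 83540.00/2540.00 = 32.89 in.

X̄ = 20.59 in, Ȳ = 32.89 in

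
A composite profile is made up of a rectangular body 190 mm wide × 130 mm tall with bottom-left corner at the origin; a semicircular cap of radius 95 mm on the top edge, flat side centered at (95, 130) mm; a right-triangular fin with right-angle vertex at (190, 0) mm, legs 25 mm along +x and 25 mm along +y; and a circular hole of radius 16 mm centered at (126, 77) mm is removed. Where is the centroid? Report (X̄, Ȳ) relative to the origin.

X̄ = 95.19 mm, Ȳ = 103.18 mm

rectangular body: A = 190 × 130 = 24700.00, centroid at (95.00, 65.00).
semicircular top: A = ½π·95² = 14176.44, centroid at (95.00, 170.32).
triangular fin: A = ½·25·25 = 312.50, centroid at (198.33, 8.33).
hole: A = −π·16² = -804.25, centroid at (126.00, 77.00).
ΣA = 38384.69 mm², ΣAX̄ = 3653905.45 mm³, ΣAȲ = 3960697.22 mm³.
X̄ = 3653905.45/38384.69 = 95.19 mm; Ȳ = 3960697.22/38384.69 = 103.18 mm.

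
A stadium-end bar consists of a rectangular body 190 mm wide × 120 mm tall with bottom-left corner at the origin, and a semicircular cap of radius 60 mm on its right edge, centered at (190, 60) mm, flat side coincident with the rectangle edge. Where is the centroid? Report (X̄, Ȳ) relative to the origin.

rectangular body: A = 190 × 120 = 22800.00, centroid at (95.00, 60.00).
semicircular end: A = ½π·60² = 5654.87, centroid at (215.46, 60.00).
ΣA = 28454.87 mm²
ΣAX̄ = (22800.00)(95.00) + (5654.87)(215.46) = 3384424.69 mm³
ΣAȲ = (22800.00)(60.00) + (5654.87)(60.00) = 1707292.01 mm³
X̄ = 3384424.69 / 28454.87 = 118.94 mm
Ȳ = 1707292.01 / 28454.87 = 60.00 mm

X̄ = 118.94 mm, Ȳ = 60.00 mm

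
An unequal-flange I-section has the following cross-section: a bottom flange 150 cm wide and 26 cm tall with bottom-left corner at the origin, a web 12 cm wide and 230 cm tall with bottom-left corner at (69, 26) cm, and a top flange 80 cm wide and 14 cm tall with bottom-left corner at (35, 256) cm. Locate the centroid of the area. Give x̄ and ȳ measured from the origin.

x̄ = 75.00 cm, ȳ = 94.40 cm

bottom flange: A = 150 × 26 = 3900.00, centroid at (75.00, 13.00).
web: A = 12 × 230 = 2760.00, centroid at (75.00, 141.00).
top flange: A = 80 × 14 = 1120.00, centroid at (75.00, 263.00).
ΣA = 7780.00 cm²
ΣAx̄ = (3900.00)(75.00) + (2760.00)(75.00) + (1120.00)(75.00) = 583500.00 cm³
ΣAȳ = (3900.00)(13.00) + (2760.00)(141.00) + (1120.00)(263.00) = 734420.00 cm³
x̄ = 583500.00 / 7780.00 = 75.00 cm
ȳ = 734420.00 / 7780.00 = 94.40 cm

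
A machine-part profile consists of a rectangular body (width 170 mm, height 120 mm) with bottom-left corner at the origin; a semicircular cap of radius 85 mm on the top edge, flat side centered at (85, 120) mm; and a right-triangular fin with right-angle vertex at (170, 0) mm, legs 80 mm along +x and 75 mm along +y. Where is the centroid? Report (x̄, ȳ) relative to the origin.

rectangular body: A = 170 × 120 = 20400.00, centroid at (85.00, 60.00).
semicircular top: A = ½π·85² = 11349.00, centroid at (85.00, 156.08).
triangular fin: A = ½·80·75 = 3000.00, centroid at (196.67, 25.00).
ΣA = 34749.00 mm², ΣAx̄ = 3288665.29 mm³, ΣAȳ = 3070297.08 mm³.
x̄ = 3288665.29/34749.00 = 94.64 mm; ȳ = 3070297.08/34749.00 = 88.36 mm.

x̄ = 94.64 mm, ȳ = 88.36 mm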